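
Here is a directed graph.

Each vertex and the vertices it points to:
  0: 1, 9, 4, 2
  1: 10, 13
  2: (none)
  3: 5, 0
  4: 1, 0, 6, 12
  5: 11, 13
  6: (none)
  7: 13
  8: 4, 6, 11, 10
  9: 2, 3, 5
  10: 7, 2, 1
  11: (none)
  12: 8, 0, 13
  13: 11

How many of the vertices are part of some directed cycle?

8

A vertex is on a directed cycle iff it belongs to a strongly connected component of size ≥ 2 (or has a self-loop).
The vertices on cycles are {0, 1, 3, 4, 8, 9, 10, 12} — 8 in total.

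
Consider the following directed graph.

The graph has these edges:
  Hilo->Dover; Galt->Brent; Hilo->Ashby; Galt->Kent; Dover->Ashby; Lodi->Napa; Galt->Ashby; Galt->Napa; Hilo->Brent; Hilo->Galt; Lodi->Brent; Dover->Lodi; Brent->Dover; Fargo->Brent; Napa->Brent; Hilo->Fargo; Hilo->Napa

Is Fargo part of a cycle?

No

Fargo lies on a cycle iff there is a path from Fargo back to itself.
Exploring from Fargo, it never reaches itself; equivalently, its strongly connected component is a singleton.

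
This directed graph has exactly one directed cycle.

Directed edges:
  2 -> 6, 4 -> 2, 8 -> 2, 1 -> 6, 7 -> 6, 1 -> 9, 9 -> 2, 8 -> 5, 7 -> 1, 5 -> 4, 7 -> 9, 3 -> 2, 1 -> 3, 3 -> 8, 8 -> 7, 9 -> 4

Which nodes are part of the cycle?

DFS with gray/black marking from 1:
1 gray
  3 gray
    2 gray
      6 gray
      6 black
    2 black
    8 gray
      8→2: 2 black — skip
      5 gray
        4 gray
          4→2: 2 black — skip
        4 black
      5 black
      7 gray
        9 gray
          9→2: 2 black — skip
          9→4: 4 black — skip
        9 black
        7→6: 6 black — skip
        7→1: 1 is gray → back edge
Back edge closes the cycle 1 → 3 → 8 → 7 → 1; its vertices are {1, 3, 7, 8}.

1, 3, 7, 8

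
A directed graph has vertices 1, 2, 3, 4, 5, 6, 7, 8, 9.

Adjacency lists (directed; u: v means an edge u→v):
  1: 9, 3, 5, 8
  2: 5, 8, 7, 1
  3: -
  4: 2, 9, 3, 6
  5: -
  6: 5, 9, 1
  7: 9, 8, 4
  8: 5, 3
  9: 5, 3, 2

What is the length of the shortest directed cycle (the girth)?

3

For each vertex v, BFS finds the shortest path from v back to v.
The shortest such closed walk is 4 → 2 → 7 → 4, length 3.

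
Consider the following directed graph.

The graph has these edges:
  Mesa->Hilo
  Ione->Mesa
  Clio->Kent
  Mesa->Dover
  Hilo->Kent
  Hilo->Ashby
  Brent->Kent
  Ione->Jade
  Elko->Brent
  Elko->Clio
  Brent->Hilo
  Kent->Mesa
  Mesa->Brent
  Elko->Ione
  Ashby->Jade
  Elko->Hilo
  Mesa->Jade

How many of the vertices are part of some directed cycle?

4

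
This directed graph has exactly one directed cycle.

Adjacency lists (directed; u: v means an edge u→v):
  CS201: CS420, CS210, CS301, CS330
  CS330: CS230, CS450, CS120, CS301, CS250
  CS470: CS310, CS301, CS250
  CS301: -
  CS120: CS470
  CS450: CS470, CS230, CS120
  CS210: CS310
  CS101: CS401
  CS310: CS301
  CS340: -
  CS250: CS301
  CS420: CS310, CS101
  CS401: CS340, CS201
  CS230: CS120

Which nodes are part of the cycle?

CS101, CS201, CS401, CS420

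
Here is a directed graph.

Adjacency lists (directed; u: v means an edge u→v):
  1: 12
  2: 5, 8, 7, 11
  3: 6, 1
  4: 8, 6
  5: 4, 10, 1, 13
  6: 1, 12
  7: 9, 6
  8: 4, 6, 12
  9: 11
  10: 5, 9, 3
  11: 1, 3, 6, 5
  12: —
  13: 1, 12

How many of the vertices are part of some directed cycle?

6

A vertex is on a directed cycle iff it belongs to a strongly connected component of size ≥ 2 (or has a self-loop).
The vertices on cycles are {4, 5, 8, 9, 10, 11} — 6 in total.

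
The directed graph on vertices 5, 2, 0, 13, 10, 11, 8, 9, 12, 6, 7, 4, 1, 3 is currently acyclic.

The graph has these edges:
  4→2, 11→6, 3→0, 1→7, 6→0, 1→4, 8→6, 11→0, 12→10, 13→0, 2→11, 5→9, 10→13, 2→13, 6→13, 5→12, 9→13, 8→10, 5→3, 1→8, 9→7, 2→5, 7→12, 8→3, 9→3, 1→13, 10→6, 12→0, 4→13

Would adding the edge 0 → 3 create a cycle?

Yes

Adding 0→3 creates a cycle iff 3 can already reach 0.
Path from 3: 3 → 0.
So 3 → … → 0 → 3 is a cycle.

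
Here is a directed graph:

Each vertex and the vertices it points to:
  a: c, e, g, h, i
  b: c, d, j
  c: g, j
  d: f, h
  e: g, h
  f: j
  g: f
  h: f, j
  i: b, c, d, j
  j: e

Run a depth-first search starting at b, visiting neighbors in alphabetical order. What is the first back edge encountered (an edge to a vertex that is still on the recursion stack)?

e→g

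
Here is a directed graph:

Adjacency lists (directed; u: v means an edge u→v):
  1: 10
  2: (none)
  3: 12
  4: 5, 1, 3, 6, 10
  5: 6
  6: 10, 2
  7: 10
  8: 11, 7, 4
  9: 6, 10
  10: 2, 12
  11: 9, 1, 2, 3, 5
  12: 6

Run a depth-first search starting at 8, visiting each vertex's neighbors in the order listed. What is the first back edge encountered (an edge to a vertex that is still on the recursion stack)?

DFS from 8 (visiting each vertex's neighbors in the order listed); mark gray on enter, black on exit:
8 gray
  11 gray
    9 gray
      6 gray
        10 gray
          2 gray
          2 black
          12 gray
            12→6: 6 is gray → back edge
First back edge: 12 → 6.

12→6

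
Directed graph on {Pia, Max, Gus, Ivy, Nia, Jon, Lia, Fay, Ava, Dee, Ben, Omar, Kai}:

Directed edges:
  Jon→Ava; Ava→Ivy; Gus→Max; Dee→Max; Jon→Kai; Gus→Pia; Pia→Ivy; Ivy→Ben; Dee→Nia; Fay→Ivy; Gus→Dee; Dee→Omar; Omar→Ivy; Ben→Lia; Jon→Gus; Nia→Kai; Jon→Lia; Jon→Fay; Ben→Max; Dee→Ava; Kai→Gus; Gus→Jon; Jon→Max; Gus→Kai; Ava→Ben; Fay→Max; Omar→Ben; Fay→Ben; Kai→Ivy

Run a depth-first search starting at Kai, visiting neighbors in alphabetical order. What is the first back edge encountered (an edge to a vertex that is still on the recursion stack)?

DFS from Kai (visiting neighbors in alphabetical order); mark gray on enter, black on exit:
Kai gray
  Gus gray
    Dee gray
      Ava gray
        Ben gray
          Lia gray
          Lia black
          Max gray
          Max black
        Ben black
        Ivy gray
          Ivy→Ben: Ben black — skip
        Ivy black
      Ava black
      Dee→Max: Max black — skip
      Nia gray
        Nia→Kai: Kai is gray → back edge
First back edge: Nia → Kai.

Nia->Kai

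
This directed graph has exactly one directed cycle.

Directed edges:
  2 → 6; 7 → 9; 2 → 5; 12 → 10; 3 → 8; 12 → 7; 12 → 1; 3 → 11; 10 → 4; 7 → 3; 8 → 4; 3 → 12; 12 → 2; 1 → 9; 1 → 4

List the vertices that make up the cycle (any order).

DFS with gray/black marking from 12:
12 gray
  2 gray
    6 gray
    6 black
    5 gray
    5 black
  2 black
  1 gray
    4 gray
    4 black
    9 gray
    9 black
  1 black
  10 gray
    10→4: 4 black — skip
  10 black
  7 gray
    7→9: 9 black — skip
    3 gray
      8 gray
        8→4: 4 black — skip
      8 black
      3→12: 12 is gray → back edge
Back edge closes the cycle 12 → 7 → 3 → 12; its vertices are {3, 7, 12}.

3, 7, 12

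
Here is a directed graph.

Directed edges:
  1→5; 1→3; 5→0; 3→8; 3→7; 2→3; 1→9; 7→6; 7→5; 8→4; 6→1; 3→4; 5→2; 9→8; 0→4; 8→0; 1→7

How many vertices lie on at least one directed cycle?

A vertex is on a directed cycle iff it belongs to a strongly connected component of size ≥ 2 (or has a self-loop).
The vertices on cycles are {1, 2, 3, 5, 6, 7} — 6 in total.

6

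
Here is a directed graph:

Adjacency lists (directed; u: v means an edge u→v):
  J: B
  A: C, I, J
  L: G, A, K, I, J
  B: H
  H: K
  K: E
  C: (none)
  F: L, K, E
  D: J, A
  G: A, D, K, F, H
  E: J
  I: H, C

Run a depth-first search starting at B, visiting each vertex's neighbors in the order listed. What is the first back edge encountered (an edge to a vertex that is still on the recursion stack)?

DFS from B (visiting each vertex's neighbors in the order listed); mark gray on enter, black on exit:
B gray
  H gray
    K gray
      E gray
        J gray
          J→B: B is gray → back edge
First back edge: J → B.

J→B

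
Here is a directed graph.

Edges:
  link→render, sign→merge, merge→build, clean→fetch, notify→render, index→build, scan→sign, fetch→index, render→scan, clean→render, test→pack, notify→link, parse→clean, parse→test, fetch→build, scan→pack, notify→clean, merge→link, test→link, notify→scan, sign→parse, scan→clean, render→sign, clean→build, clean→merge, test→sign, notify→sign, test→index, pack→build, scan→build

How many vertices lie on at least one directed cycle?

A vertex is on a directed cycle iff it belongs to a strongly connected component of size ≥ 2 (or has a self-loop).
The vertices on cycles are {link, scan, sign, test, clean, merge, parse, render} — 8 in total.

8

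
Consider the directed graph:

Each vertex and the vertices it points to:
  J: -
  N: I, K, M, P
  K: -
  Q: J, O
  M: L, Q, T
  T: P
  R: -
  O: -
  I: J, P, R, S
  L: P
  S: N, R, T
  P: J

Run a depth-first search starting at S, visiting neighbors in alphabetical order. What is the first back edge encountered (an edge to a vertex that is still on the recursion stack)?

I→S

DFS from S (visiting neighbors in alphabetical order); mark gray on enter, black on exit:
S gray
  N gray
    I gray
      J gray
      J black
      P gray
        P→J: J black — skip
      P black
      R gray
      R black
      I→S: S is gray → back edge
First back edge: I → S.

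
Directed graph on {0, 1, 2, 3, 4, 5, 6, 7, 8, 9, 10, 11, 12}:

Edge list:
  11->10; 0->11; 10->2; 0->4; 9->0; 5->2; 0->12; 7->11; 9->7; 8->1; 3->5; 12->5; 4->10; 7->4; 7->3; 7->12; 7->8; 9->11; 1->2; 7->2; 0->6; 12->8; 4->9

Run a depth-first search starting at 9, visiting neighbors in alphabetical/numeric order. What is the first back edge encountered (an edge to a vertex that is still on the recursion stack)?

DFS from 9 (visiting neighbors in alphabetical/numeric order); mark gray on enter, black on exit:
9 gray
  0 gray
    4 gray
      4→9: 9 is gray → back edge
First back edge: 4 → 9.

4→9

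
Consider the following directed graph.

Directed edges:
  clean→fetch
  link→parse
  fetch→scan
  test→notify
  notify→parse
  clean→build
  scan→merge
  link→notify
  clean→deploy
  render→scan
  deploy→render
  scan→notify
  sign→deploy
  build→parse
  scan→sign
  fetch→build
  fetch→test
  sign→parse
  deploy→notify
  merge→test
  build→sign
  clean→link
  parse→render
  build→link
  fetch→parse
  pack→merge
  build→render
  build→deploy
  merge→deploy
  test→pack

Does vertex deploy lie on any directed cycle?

deploy is on a cycle iff deploy can reach itself via ≥1 edge.
deploy → render → scan → merge → deploy — yes.

Yes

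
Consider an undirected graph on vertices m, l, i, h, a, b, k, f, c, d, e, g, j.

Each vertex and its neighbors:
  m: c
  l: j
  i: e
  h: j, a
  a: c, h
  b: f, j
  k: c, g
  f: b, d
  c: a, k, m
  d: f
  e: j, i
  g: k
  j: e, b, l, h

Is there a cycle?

No

DFS, tracking each vertex's parent; an edge to a visited non-parent vertex closes a cycle.
Start from b:
visit b (parent –)
  visit f (parent b)
    f–b: parent, skip
    visit d (parent f)
      d–f: parent, skip
  visit j (parent b)
    visit e (parent j)
      e–j: parent, skip
      visit i (parent e)
        i–e: parent, skip
    j–b: parent, skip
    visit l (parent j)
      l–j: parent, skip
    visit h (parent j)
      h–j: parent, skip
      visit a (parent h)
        visit c (parent a)
          c–a: parent, skip
          visit k (parent c)
            k–c: parent, skip
            visit g (parent k)
              g–k: parent, skip
          visit m (parent c)
            m–c: parent, skip
        a–h: parent, skip
No non-parent visited neighbor found — the graph is a forest.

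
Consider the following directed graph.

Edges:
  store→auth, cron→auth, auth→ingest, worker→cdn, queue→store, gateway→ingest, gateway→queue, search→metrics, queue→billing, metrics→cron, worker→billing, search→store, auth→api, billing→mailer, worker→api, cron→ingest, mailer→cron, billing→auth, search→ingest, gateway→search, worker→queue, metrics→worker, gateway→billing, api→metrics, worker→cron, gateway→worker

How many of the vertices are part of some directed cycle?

9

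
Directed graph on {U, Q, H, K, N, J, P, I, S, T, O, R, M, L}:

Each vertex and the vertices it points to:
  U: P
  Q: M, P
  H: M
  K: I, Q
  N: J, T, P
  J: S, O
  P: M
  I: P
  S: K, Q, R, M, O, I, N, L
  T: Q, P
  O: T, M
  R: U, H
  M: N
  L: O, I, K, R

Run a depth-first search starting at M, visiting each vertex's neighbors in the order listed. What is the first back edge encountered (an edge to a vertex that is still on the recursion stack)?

P->M

DFS from M (visiting each vertex's neighbors in the order listed); mark gray on enter, black on exit:
M gray
  N gray
    J gray
      S gray
        K gray
          I gray
            P gray
              P→M: M is gray → back edge
First back edge: P → M.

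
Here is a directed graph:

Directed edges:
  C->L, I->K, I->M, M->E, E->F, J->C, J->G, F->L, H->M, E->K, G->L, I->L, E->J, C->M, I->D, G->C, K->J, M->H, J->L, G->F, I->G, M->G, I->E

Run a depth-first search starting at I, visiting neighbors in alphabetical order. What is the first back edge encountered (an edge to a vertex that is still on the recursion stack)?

M→E

DFS from I (visiting neighbors in alphabetical order); mark gray on enter, black on exit:
I gray
  D gray
  D black
  E gray
    F gray
      L gray
      L black
    F black
    J gray
      C gray
        C→L: L black — skip
        M gray
          M→E: E is gray → back edge
First back edge: M → E.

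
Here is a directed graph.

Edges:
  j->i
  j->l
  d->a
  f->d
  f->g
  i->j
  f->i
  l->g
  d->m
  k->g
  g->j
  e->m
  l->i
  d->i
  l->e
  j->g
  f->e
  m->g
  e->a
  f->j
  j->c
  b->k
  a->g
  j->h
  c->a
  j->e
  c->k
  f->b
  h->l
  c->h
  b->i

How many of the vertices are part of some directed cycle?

10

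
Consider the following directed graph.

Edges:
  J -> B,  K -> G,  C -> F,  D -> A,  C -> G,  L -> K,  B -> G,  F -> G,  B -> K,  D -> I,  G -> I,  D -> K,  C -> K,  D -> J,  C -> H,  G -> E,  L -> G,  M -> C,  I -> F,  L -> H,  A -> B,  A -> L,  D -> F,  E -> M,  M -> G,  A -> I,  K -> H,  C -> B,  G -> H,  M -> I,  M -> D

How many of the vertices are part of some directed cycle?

A vertex is on a directed cycle iff it belongs to a strongly connected component of size ≥ 2 (or has a self-loop).
The vertices on cycles are {A, B, C, D, E, F, G, I, J, K, L, M} — 12 in total.

12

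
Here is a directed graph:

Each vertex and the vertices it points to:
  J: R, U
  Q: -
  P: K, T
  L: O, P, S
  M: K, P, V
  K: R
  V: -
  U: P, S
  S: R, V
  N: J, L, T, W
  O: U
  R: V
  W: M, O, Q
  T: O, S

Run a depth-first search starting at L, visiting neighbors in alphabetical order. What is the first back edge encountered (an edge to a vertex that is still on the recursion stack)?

T→O

DFS from L (visiting neighbors in alphabetical order); mark gray on enter, black on exit:
L gray
  O gray
    U gray
      P gray
        K gray
          R gray
            V gray
            V black
          R black
        K black
        T gray
          T→O: O is gray → back edge
First back edge: T → O.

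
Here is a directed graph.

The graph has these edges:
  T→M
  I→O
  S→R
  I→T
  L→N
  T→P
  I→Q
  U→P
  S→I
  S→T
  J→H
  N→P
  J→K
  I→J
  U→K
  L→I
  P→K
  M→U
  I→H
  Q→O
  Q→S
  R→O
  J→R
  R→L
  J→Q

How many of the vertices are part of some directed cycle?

A vertex is on a directed cycle iff it belongs to a strongly connected component of size ≥ 2 (or has a self-loop).
The vertices on cycles are {I, J, L, Q, R, S} — 6 in total.

6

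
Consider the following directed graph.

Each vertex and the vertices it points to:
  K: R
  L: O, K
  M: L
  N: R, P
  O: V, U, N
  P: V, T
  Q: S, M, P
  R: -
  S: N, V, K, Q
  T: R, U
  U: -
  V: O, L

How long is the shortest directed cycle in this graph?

2

For each vertex v, BFS finds the shortest path from v back to v.
The shortest such closed walk is S → Q → S, length 2.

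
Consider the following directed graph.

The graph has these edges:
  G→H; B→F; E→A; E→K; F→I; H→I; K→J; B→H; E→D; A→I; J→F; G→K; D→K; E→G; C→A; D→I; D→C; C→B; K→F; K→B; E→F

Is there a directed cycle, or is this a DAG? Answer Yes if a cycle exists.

DFS with white/gray/black marking, starting from B:
B gray
  H gray
    I gray
    I black
  H black
  F gray
    F→I: I black — skip
  F black
B black
K gray
  K→B: B black — skip
  J gray
    J→F: F black — skip
  J black
  K→F: F black — skip
K black
E gray
  A gray
    A→I: I black — skip
  A black
  D gray
    D→I: I black — skip
    C gray
      C→B: B black — skip
      C→A: A black — skip
    C black
    D→K: K black — skip
  D black
  E→K: K black — skip
  E→F: F black — skip
  G gray
    G→H: H black — skip
    G→K: K black — skip
  G black
E black
Every edge goes to a white or black vertex — no back edge, so the graph is acyclic.

No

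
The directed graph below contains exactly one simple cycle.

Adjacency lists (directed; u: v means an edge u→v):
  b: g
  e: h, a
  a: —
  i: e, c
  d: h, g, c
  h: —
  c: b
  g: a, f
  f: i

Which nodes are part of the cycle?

b, c, f, g, i

DFS with gray/black marking from g:
g gray
  a gray
  a black
  f gray
    i gray
      e gray
        h gray
        h black
        e→a: a black — skip
      e black
      c gray
        b gray
          b→g: g is gray → back edge
Back edge closes the cycle g → f → i → c → b → g; its vertices are {b, c, f, g, i}.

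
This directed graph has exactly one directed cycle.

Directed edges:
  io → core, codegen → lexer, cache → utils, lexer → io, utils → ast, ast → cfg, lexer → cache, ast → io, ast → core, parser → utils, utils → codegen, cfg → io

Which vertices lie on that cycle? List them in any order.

cache, lexer, utils, codegen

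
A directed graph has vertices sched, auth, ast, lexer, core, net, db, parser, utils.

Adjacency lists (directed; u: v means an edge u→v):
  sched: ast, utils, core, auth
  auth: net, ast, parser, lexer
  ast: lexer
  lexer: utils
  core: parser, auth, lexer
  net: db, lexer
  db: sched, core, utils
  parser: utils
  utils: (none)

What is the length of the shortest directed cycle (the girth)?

4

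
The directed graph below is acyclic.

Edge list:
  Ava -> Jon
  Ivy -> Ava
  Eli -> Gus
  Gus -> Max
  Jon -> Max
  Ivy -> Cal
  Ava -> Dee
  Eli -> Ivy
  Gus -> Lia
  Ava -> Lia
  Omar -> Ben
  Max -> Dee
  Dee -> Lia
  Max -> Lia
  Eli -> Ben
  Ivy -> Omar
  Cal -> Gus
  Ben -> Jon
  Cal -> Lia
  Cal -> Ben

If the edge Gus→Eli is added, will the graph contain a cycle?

Adding Gus→Eli creates a cycle iff Eli can already reach Gus.
Path from Eli: Eli → Gus.
So Eli → … → Gus → Eli is a cycle.

Yes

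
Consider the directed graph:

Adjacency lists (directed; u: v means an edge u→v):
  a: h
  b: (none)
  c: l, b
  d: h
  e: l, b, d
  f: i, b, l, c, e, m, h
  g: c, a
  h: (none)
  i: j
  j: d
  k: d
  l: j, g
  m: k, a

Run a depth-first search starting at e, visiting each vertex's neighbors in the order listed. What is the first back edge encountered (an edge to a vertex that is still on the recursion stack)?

c->l

DFS from e (visiting each vertex's neighbors in the order listed); mark gray on enter, black on exit:
e gray
  l gray
    j gray
      d gray
        h gray
        h black
      d black
    j black
    g gray
      c gray
        c→l: l is gray → back edge
First back edge: c → l.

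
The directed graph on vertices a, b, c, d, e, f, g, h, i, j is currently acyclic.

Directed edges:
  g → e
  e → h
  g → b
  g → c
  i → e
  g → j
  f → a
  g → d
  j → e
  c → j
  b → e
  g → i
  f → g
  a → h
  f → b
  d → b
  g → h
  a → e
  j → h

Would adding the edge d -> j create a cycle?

Adding d→j creates a cycle iff j can already reach d.
Explore from j: no path reaches d. The graph stays acyclic.

No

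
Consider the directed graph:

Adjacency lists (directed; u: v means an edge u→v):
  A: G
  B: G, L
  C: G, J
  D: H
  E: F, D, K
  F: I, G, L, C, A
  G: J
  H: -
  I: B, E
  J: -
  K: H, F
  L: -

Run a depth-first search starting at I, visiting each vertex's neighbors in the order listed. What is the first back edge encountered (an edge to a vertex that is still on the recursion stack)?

F→I

DFS from I (visiting each vertex's neighbors in the order listed); mark gray on enter, black on exit:
I gray
  B gray
    G gray
      J gray
      J black
    G black
    L gray
    L black
  B black
  E gray
    F gray
      F→I: I is gray → back edge
First back edge: F → I.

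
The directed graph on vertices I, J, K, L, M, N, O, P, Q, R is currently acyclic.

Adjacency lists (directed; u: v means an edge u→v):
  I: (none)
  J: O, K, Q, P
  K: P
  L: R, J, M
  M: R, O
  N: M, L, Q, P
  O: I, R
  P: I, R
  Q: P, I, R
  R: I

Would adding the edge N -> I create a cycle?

Adding N→I creates a cycle iff I can already reach N.
Explore from I: no path reaches N. The graph stays acyclic.

No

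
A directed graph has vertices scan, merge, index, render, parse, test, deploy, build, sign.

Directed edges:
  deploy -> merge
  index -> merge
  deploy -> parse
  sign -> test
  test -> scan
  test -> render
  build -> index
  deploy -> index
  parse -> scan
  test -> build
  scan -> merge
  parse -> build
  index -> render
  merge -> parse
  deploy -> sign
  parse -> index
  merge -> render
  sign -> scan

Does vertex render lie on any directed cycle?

render lies on a cycle iff there is a path from render back to itself.
Exploring from render, it never reaches itself; equivalently, its strongly connected component is a singleton.

No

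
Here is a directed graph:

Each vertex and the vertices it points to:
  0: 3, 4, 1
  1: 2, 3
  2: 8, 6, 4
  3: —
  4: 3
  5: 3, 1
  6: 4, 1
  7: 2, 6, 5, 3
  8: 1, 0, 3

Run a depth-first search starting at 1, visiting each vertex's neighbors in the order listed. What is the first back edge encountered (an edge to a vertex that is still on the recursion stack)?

8→1

DFS from 1 (visiting each vertex's neighbors in the order listed); mark gray on enter, black on exit:
1 gray
  2 gray
    8 gray
      8→1: 1 is gray → back edge
First back edge: 8 → 1.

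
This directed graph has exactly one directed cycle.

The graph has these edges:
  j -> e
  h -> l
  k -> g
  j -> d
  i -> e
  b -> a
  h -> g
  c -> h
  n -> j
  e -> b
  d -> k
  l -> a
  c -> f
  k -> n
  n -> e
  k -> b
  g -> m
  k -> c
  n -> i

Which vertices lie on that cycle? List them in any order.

d, j, k, n

DFS with gray/black marking from k:
k gray
  g gray
    m gray
    m black
  g black
  c gray
    h gray
      l gray
        a gray
        a black
      l black
      h→g: g black — skip
    h black
    f gray
    f black
  c black
  n gray
    j gray
      e gray
        b gray
          b→a: a black — skip
        b black
      e black
      d gray
        d→k: k is gray → back edge
Back edge closes the cycle k → n → j → d → k; its vertices are {d, j, k, n}.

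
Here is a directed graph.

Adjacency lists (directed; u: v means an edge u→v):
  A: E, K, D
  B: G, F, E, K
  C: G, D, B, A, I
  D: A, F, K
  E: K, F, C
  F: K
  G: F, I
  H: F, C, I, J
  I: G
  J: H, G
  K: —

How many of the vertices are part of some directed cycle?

A vertex is on a directed cycle iff it belongs to a strongly connected component of size ≥ 2 (or has a self-loop).
The vertices on cycles are {A, B, C, D, E, G, H, I, J} — 9 in total.

9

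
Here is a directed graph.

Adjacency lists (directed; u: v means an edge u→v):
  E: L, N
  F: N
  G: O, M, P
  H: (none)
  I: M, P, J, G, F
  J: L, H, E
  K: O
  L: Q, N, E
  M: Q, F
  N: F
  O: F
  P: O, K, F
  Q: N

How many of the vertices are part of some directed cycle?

4

A vertex is on a directed cycle iff it belongs to a strongly connected component of size ≥ 2 (or has a self-loop).
The vertices on cycles are {E, F, L, N} — 4 in total.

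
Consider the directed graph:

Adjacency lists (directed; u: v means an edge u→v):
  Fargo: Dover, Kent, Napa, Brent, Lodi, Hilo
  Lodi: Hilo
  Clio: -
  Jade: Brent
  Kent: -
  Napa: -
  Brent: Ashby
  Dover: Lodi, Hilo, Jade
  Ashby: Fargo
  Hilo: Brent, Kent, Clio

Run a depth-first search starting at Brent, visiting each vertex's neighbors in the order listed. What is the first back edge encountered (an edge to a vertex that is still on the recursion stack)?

DFS from Brent (visiting each vertex's neighbors in the order listed); mark gray on enter, black on exit:
Brent gray
  Ashby gray
    Fargo gray
      Dover gray
        Lodi gray
          Hilo gray
            Hilo→Brent: Brent is gray → back edge
First back edge: Hilo → Brent.

Hilo->Brent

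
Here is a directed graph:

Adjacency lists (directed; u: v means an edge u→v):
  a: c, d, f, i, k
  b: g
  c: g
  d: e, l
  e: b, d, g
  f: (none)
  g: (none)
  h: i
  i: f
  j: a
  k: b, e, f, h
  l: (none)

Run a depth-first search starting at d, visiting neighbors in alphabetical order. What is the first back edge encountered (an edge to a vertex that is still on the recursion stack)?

e→d

DFS from d (visiting neighbors in alphabetical order); mark gray on enter, black on exit:
d gray
  e gray
    b gray
      g gray
      g black
    b black
    e→d: d is gray → back edge
First back edge: e → d.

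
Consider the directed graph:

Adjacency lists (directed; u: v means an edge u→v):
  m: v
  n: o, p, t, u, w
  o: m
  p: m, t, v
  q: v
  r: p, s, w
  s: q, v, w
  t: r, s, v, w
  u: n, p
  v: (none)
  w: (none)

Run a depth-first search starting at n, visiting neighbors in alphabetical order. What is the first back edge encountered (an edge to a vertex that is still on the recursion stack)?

r→p

DFS from n (visiting neighbors in alphabetical order); mark gray on enter, black on exit:
n gray
  o gray
    m gray
      v gray
      v black
    m black
  o black
  p gray
    p→m: m black — skip
    t gray
      r gray
        r→p: p is gray → back edge
First back edge: r → p.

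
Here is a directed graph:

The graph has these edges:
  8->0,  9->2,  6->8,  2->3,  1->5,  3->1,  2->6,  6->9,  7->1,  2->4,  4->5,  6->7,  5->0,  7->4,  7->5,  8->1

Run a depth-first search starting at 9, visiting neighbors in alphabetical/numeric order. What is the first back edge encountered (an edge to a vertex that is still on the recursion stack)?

6→9

DFS from 9 (visiting neighbors in alphabetical/numeric order); mark gray on enter, black on exit:
9 gray
  2 gray
    3 gray
      1 gray
        5 gray
          0 gray
          0 black
        5 black
      1 black
    3 black
    4 gray
      4→5: 5 black — skip
    4 black
    6 gray
      7 gray
        7→1: 1 black — skip
        7→4: 4 black — skip
        7→5: 5 black — skip
      7 black
      8 gray
        8→0: 0 black — skip
        8→1: 1 black — skip
      8 black
      6→9: 9 is gray → back edge
First back edge: 6 → 9.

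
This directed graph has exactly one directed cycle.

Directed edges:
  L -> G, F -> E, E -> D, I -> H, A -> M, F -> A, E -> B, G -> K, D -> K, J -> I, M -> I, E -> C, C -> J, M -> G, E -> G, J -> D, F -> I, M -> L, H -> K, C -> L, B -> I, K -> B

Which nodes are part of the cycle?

B, H, I, K

DFS with gray/black marking from B:
B gray
  I gray
    H gray
      K gray
        K→B: B is gray → back edge
Back edge closes the cycle B → I → H → K → B; its vertices are {B, H, I, K}.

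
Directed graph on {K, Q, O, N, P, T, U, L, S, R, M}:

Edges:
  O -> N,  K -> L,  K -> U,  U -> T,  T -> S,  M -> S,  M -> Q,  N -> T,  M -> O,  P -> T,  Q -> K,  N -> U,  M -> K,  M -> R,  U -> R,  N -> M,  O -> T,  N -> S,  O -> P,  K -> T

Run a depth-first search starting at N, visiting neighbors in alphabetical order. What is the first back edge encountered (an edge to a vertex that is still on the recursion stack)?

DFS from N (visiting neighbors in alphabetical order); mark gray on enter, black on exit:
N gray
  M gray
    K gray
      L gray
      L black
      T gray
        S gray
        S black
      T black
      U gray
        R gray
        R black
        U→T: T black — skip
      U black
    K black
    O gray
      O→N: N is gray → back edge
First back edge: O → N.

O->N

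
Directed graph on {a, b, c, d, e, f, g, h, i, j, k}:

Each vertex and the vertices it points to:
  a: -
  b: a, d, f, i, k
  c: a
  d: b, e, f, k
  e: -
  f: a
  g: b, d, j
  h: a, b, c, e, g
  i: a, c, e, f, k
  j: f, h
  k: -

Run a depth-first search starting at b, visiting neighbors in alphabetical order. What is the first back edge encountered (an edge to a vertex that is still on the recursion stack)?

DFS from b (visiting neighbors in alphabetical order); mark gray on enter, black on exit:
b gray
  a gray
  a black
  d gray
    d→b: b is gray → back edge
First back edge: d → b.

d→b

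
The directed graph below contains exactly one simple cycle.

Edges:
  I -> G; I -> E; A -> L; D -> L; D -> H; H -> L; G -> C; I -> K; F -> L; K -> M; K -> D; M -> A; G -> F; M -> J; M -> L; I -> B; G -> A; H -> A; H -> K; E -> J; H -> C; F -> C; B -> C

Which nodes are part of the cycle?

D, H, K

DFS with gray/black marking from K:
K gray
  M gray
    L gray
    L black
    J gray
    J black
    A gray
      A→L: L black — skip
    A black
  M black
  D gray
    H gray
      H→L: L black — skip
      C gray
      C black
      H→A: A black — skip
      H→K: K is gray → back edge
Back edge closes the cycle K → D → H → K; its vertices are {D, H, K}.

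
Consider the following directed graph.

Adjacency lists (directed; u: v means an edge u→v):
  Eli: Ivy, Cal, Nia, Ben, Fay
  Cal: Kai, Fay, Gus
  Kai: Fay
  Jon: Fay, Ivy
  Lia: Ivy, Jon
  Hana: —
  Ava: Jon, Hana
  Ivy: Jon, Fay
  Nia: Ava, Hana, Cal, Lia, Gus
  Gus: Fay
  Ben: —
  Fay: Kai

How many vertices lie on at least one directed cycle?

A vertex is on a directed cycle iff it belongs to a strongly connected component of size ≥ 2 (or has a self-loop).
The vertices on cycles are {Fay, Ivy, Jon, Kai} — 4 in total.

4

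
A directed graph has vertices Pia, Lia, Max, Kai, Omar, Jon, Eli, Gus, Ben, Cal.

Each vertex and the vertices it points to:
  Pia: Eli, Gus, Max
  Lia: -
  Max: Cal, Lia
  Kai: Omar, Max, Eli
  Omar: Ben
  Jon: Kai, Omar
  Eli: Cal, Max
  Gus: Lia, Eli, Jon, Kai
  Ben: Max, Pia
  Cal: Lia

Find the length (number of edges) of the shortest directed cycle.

For each vertex v, BFS finds the shortest path from v back to v.
The shortest such closed walk is Ben → Pia → Gus → Kai → Omar → Ben, length 5.

5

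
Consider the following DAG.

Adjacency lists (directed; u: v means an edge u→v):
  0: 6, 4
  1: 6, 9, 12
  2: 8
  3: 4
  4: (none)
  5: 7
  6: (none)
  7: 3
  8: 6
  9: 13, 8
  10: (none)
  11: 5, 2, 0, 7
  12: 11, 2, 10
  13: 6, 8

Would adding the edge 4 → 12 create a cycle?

Yes

Adding 4→12 creates a cycle iff 12 can already reach 4.
Path from 12: 12 → 11 → 0 → 4.
So 12 → … → 4 → 12 is a cycle.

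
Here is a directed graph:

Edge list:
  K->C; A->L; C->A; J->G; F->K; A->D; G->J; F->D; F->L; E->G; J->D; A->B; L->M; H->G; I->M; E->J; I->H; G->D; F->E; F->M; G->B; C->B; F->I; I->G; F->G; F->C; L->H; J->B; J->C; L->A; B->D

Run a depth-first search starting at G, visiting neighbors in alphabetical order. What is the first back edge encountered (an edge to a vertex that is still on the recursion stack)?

L->A

DFS from G (visiting neighbors in alphabetical order); mark gray on enter, black on exit:
G gray
  B gray
    D gray
    D black
  B black
  G→D: D black — skip
  J gray
    J→B: B black — skip
    C gray
      A gray
        A→B: B black — skip
        A→D: D black — skip
        L gray
          L→A: A is gray → back edge
First back edge: L → A.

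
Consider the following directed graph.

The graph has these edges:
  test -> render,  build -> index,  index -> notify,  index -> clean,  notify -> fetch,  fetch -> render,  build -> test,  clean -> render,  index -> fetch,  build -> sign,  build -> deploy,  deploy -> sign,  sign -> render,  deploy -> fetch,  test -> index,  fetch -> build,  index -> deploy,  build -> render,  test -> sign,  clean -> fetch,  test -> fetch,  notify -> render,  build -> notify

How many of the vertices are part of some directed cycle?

7

A vertex is on a directed cycle iff it belongs to a strongly connected component of size ≥ 2 (or has a self-loop).
The vertices on cycles are {test, build, clean, fetch, index, deploy, notify} — 7 in total.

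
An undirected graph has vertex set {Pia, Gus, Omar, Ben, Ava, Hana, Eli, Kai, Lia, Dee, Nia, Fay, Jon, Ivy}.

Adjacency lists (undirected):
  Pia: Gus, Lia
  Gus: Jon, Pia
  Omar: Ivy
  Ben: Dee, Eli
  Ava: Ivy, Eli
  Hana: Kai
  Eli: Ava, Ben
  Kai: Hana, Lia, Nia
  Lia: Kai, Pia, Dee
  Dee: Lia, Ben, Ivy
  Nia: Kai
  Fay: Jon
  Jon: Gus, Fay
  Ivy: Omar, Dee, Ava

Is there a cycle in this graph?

Yes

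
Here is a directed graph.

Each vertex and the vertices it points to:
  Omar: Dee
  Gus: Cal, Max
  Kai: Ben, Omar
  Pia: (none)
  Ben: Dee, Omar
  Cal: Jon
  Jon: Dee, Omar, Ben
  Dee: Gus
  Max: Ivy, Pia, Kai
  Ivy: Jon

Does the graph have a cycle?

DFS with white/gray/black marking, starting from Ben:
Ben gray
  Dee gray
    Gus gray
      Cal gray
        Jon gray
          Jon→Dee: Dee is gray → back edge
Back edge found, so a cycle exists: Dee → Gus → Cal → Jon → Dee.

Yes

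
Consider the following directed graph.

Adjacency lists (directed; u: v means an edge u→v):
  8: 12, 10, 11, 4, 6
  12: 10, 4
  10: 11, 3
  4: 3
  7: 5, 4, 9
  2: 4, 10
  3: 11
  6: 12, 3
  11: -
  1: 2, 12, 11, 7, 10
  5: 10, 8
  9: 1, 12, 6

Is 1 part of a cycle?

1 is on a cycle iff 1 can reach itself via ≥1 edge.
1 → 7 → 9 → 1 — yes.

Yes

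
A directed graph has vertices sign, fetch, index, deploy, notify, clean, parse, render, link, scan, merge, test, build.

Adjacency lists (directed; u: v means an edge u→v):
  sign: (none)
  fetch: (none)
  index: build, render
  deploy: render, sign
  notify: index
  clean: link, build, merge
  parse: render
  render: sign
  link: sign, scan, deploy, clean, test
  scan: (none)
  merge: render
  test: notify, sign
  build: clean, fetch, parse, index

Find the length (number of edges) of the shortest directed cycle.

2

For each vertex v, BFS finds the shortest path from v back to v.
The shortest such closed walk is link → clean → link, length 2.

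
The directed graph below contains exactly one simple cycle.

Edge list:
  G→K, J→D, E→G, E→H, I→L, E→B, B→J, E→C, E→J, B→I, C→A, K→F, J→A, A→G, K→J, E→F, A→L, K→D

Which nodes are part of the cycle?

DFS with gray/black marking from G:
G gray
  K gray
    D gray
    D black
    F gray
    F black
    J gray
      A gray
        A→G: G is gray → back edge
Back edge closes the cycle G → K → J → A → G; its vertices are {A, G, J, K}.

A, G, J, K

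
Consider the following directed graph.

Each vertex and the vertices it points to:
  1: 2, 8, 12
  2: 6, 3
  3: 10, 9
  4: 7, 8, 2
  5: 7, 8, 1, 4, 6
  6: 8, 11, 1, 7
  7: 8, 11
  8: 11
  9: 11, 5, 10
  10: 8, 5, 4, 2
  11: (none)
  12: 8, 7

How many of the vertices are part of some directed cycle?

A vertex is on a directed cycle iff it belongs to a strongly connected component of size ≥ 2 (or has a self-loop).
The vertices on cycles are {1, 2, 3, 4, 5, 6, 9, 10} — 8 in total.

8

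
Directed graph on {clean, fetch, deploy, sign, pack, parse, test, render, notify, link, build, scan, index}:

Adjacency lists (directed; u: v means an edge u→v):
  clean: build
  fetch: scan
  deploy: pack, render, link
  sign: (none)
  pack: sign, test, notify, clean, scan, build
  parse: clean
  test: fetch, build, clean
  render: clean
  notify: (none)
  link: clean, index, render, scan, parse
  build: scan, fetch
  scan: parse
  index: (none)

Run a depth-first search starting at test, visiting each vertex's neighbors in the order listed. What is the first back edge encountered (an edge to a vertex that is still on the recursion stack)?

DFS from test (visiting each vertex's neighbors in the order listed); mark gray on enter, black on exit:
test gray
  fetch gray
    scan gray
      parse gray
        clean gray
          build gray
            build→scan: scan is gray → back edge
First back edge: build → scan.

build->scan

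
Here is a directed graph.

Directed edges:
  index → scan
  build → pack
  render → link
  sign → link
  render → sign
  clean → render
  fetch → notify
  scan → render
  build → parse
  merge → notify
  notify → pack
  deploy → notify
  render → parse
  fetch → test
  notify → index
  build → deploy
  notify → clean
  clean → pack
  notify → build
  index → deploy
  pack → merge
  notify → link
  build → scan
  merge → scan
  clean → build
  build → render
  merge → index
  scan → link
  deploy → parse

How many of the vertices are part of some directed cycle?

A vertex is on a directed cycle iff it belongs to a strongly connected component of size ≥ 2 (or has a self-loop).
The vertices on cycles are {pack, build, clean, index, merge, deploy, notify} — 7 in total.

7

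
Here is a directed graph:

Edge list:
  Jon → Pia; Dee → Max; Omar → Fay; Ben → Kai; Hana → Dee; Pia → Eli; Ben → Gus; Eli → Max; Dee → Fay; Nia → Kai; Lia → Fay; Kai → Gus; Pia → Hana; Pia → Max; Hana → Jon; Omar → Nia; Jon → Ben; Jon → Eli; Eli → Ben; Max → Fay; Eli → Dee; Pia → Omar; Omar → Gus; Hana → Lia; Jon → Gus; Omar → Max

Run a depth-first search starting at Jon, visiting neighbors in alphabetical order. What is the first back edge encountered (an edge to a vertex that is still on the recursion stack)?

Hana->Jon

DFS from Jon (visiting neighbors in alphabetical order); mark gray on enter, black on exit:
Jon gray
  Ben gray
    Gus gray
    Gus black
    Kai gray
      Kai→Gus: Gus black — skip
    Kai black
  Ben black
  Eli gray
    Eli→Ben: Ben black — skip
    Dee gray
      Fay gray
      Fay black
      Max gray
        Max→Fay: Fay black — skip
      Max black
    Dee black
    Eli→Max: Max black — skip
  Eli black
  Jon→Gus: Gus black — skip
  Pia gray
    Pia→Eli: Eli black — skip
    Hana gray
      Hana→Dee: Dee black — skip
      Hana→Jon: Jon is gray → back edge
First back edge: Hana → Jon.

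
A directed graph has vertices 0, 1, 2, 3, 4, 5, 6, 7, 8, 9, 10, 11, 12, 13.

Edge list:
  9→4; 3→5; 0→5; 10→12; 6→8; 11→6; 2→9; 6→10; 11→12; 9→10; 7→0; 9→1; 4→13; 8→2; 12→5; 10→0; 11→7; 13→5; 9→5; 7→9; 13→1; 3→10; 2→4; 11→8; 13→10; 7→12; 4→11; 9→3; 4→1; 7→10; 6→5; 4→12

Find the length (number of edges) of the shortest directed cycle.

4

For each vertex v, BFS finds the shortest path from v back to v.
The shortest such closed walk is 11 → 8 → 2 → 4 → 11, length 4.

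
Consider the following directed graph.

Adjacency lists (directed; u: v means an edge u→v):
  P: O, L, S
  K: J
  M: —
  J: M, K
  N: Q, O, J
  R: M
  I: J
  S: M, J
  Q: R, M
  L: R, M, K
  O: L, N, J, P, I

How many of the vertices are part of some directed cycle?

5

A vertex is on a directed cycle iff it belongs to a strongly connected component of size ≥ 2 (or has a self-loop).
The vertices on cycles are {J, K, N, O, P} — 5 in total.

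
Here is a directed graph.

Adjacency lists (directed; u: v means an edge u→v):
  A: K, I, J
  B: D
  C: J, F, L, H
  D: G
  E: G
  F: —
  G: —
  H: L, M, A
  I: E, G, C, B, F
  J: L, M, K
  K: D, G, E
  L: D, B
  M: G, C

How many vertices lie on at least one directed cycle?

6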